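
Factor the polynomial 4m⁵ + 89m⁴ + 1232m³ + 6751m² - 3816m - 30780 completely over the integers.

(4m + 9)(m + 9)(m - 2)(m² + 13m + 190)

By the rational root theorem, m = 2 is a root, giving the factor (m - 2) and quotient 4m⁴ + 97m³ + 1426m² + 9603m + 15390.
Continuing, m = -9/4 is a root, so (4m + 9) divides it; the quotient is m³ + 22m² + 307m + 1710.
Next, m = -9 is a root, so (m + 9) divides it; the quotient is m² + 13m + 190.
The quadratic m² + 13m + 190 has discriminant -591 < 0 and is irreducible over ℤ.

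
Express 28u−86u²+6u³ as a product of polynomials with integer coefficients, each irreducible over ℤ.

2u(3u−1)(u−14)

Pull out the common factor 2u, then factor the remaining trinomial.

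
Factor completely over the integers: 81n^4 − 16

(3n + 2)(3n − 2)(9n^2 + 4)

Write as (9n^2)² − (4)², then factor 9n^2 − 4 once more.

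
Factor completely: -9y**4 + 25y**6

y**4(5y + 3)(5y - 3)

Pull out the common factor y**4, leaving 25y**2 - 9.
Recognize a difference of squares with the parts 5y and 3.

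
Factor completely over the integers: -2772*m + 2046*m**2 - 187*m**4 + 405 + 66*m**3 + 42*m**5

Trying the rational-root candidates, m = 9/7 is a root, so (7*m - 9) divides it; the quotient is 6*m**4 - 19*m**3 - 15*m**2 + 273*m - 45.
Next, m = -3 is a root, giving the factor (m + 3) and quotient 6*m**3 - 37*m**2 + 96*m - 15.
Continuing, m = 1/6 is a root, so (6*m - 1) is a factor; dividing leaves m**2 - 6*m + 15.
The quadratic m**2 - 6*m + 15 has discriminant -24 < 0 and is irreducible over ℤ.

(6*m - 1)*(7*m - 9)*(m + 3)*(m**2 - 6*m + 15)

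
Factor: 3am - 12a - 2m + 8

Group as (3am - 12a) + (-2m + 8) = 3a(m - 4) - 2(m - 4).
Both groups share the factor (m - 4).

(3a - 2)(m - 4)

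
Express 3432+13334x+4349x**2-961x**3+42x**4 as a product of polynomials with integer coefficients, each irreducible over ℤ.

(6x+11)(7x+2)(x-12)(x-13)

Trying the rational-root candidates, x = -11/6 is a root, so (6x+11) is a factor; dividing leaves 7x**3-173x**2+1042x+312.
Next, x = 12 is a root, so (x-12) is a factor; dividing leaves 7x**2-89x-26.
The remaining quadratic factors as (7x+2)(x-13).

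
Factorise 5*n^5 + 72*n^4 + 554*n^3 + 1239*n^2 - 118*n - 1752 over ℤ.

Trying the rational-root candidates, n = -2 is a root, so (n + 2) divides it; the quotient is 5*n^4 + 62*n^3 + 430*n^2 + 379*n - 876.
Then n = 1 is a root, so (n - 1) is a factor; dividing leaves 5*n^3 + 67*n^2 + 497*n + 876.
Next, n = -12/5 is a root, giving the factor (5*n + 12) and quotient n^2 + 11*n + 73.
The quadratic n^2 + 11*n + 73 has discriminant -171 < 0 and is irreducible over ℤ.

(5*n + 12)*(n + 2)*(n - 1)*(n^2 + 11*n + 73)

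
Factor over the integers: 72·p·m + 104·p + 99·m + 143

(8·p + 11)·(9·m + 13)

Group as (72·p·m + 104·p) + (99·m + 143) = 8·p·(9·m + 13) + 11·(9·m + 13).
Both groups share the factor (9·m + 13).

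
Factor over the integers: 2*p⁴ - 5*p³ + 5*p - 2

(2*p - 1)*(p + 1)*(p - 1)*(p - 2)

Among the possible rational roots, p = 2 is a root, so (p - 2) divides it; the quotient is 2*p³ - p² - 2*p + 1.
Continuing, p = 1/2 is a root, so (2*p - 1) divides it; the quotient is p² - 1.
The remaining quadratic factors as (p + 1)(p - 1).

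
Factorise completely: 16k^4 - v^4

(2k + v)(2k - v)(4k^2 + v^2)

Difference of squares twice: with A = 2k and B = v, A⁴ − B⁴ = (A² − B²)(A² + B²), and A² − B² factors again.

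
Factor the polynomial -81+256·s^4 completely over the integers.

(4·s+3)·(4·s-3)·(16·s^2+9)

(4·s)⁴ − (3)⁴ = ((4·s)² − (3)²)((4·s)² + (3)²); the first factor splits again, the second (16·s^2+9) is irreducible.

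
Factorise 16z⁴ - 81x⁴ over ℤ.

(2z - 3x)(2z + 3x)(4z² + 9x²)

(2z)⁴ − (3x)⁴ = ((2z)² − (3x)²)((2z)² + (3x)²); the first factor splits again, the second (4z² + 9x²) is irreducible.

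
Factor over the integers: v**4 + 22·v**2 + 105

Substitute u = v**2 to get a quadratic in u, then factor.
v**2 + 7 is irreducible over ℤ (always positive, so no real roots).
v**2 + 15 is irreducible over ℤ (always positive, so no real roots).

(v**2 + 15)·(v**2 + 7)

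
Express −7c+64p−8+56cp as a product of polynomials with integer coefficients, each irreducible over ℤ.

(7c+8)(8p−1)

Group as (56cp−7c) + (64p−8) = 7c(8p−1) + 8(8p−1).
Both groups share the factor (8p−1).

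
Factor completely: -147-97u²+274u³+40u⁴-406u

Among the possible rational roots, u = -3/4 is a root, giving the factor (4u+3) and quotient 10u³+61u²-70u-49.
Next, u = -7 is a root, so (u+7) divides it; the quotient is 10u²-9u-7.
The remaining quadratic factors as (2u+1)(5u-7).

(2u+1)(4u+3)(5u-7)(u+7)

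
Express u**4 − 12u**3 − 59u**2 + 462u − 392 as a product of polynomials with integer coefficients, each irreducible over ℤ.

Among the possible rational roots, u = 1 is a root, giving the factor (u − 1) and quotient u**3 − 11u**2 − 70u + 392.
Continuing, u = 14 is a root, giving the factor (u − 14) and quotient u**2 + 3u − 28.
The remaining quadratic factors as (u + 7)(u − 4).

(u + 7)(u − 1)(u − 14)(u − 4)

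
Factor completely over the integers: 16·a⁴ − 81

Write as (4·a²)² − (9)², then factor 4·a² − 9 once more.

(2·a + 3)·(2·a − 3)·(4·a² + 9)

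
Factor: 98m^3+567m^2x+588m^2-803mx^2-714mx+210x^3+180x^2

(14m-5x)(7m-6x)(m+7x+6)

Group: 7m(14m^2+93mx+84m-35x^2-30x) - 6x(14m^2+93mx+84m-35x^2-30x); both groups contain (14m^2+93mx+84m-35x^2-30x), so (7m-6x) is a factor with cofactor 14m^2+93mx+84m-35x^2-30x.
The cofactor groups again: 14m^2+93mx+84m-35x^2-30x = 14m(m+7x+6) - 5x(m+7x+6); both groups contain (m+7x+6), giving (14m-5x)(m+7x+6).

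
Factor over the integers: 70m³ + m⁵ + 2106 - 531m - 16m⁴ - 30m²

(m + 3)(m - 6)(m - 9)(m² - 4m + 13)

By the rational root theorem, m = 9 is a root, giving the factor (m - 9) and quotient m⁴ - 7m³ + 7m² + 33m - 234.
Continuing, m = -3 is a root, giving the factor (m + 3) and quotient m³ - 10m² + 37m - 78.
Continuing, m = 6 is a root, so (m - 6) is a factor; dividing leaves m² - 4m + 13.
The quadratic m² - 4m + 13 has discriminant -36 < 0 and is irreducible over ℤ.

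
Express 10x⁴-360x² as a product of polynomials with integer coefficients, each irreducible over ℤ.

10x²(x+6)(x-6)

Pull out the common factor 10x²; x²-36 is a difference of squares.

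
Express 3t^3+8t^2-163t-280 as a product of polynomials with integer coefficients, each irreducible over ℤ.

Testing divisors of the constant over divisors of the leading coefficient, t = -8 is a root, so (t+8) is a factor; dividing leaves 3t^2-16t-35.
The remaining quadratic factors as (t-7)(3t+5).

(3t+5)(t+8)(t-7)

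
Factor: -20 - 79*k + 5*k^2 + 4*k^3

(4*k + 1)*(k + 5)*(k - 4)

By the rational root theorem, k = 4 is a root, so (k - 4) is a factor; dividing leaves 4*k^2 + 21*k + 5.
The remaining quadratic factors as (k + 5)(4*k + 1).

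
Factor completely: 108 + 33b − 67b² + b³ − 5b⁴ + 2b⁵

(2b − 3)(b + 1)(b − 4)(b² + 2b + 9)

Testing divisors of the constant over divisors of the leading coefficient, b = 4 is a root, so (b − 4) is a factor; dividing leaves 2b⁴ + 3b³ + 13b² − 15b − 27.
Continuing, b = 3/2 is a root, so (2b − 3) divides it; the quotient is b³ + 3b² + 11b + 9.
Next, b = −1 is a root, so (b + 1) divides it; the quotient is b² + 2b + 9.
The quadratic b² + 2b + 9 has discriminant −32 < 0 and is irreducible over ℤ.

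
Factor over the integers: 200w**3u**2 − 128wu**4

8u**2w(5w − 4u)(5w + 4u)

Factor out 8wu**2, leaving 25w**2 − 16u**2, which is a difference of two squares.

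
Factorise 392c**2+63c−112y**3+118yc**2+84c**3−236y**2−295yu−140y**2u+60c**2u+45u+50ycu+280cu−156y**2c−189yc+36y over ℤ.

−(7y−6c−1)(4y+2c+9)(4y+7c+5u)

Group: 4y(−28y**2+10yc−59y+12c**2+56c+9) + (7c+5u)(−28y**2+10yc−59y+12c**2+56c+9); both groups contain (−28y**2+10yc−59y+12c**2+56c+9), so (4y+7c+5u) is a factor with cofactor −28y**2+10yc−59y+12c**2+56c+9.
The cofactor groups again: −28y**2+10yc−59y+12c**2+56c+9 = −4y(7y−6c−1) + (−2c−9)(7y−6c−1); both groups contain (7y−6c−1), giving −(4y+2c+9)(7y−6c−1).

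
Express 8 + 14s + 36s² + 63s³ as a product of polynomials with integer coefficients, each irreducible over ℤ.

Group as (63s³ + 14s) + (36s² + 8) = 7s(9s² + 2) + 4(9s² + 2).
Both groups share the factor (9s² + 2).

(7s + 4)(9s² + 2)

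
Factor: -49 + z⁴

(z² + 7)(z² - 7)

Substitute u = z² to get a quadratic in u, then factor.
z² + 7 is irreducible over ℤ (always positive, so no real roots).
z² - 7 is irreducible over ℤ (7 is not a perfect square).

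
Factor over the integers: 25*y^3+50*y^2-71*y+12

By the rational root theorem, y = -3 is a root, so (y+3) is a factor; dividing leaves 25*y^2-25*y+4.
The remaining quadratic factors as (5*y-1)(5*y-4).

(5*y-1)*(5*y-4)*(y+3)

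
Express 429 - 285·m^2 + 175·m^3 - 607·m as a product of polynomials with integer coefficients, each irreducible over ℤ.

Among the possible rational roots, m = 13/5 is a root, so (5·m - 13) divides it; the quotient is 35·m^2 + 34·m - 33.
The remaining quadratic factors as (7·m + 11)(5·m - 3).

(5·m - 13)·(5·m - 3)·(7·m + 11)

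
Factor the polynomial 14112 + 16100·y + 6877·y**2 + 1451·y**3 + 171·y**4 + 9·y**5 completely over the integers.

(3·y + 7)·(3·y + 8)·(y + 7)·(y**2 + 7·y + 36)

By the rational root theorem, y = -7 is a root, so (y + 7) divides it; the quotient is 9·y**4 + 108·y**3 + 695·y**2 + 2012·y + 2016.
Then y = -7/3 is a root, so (3·y + 7) is a factor; dividing leaves 3·y**3 + 29·y**2 + 164·y + 288.
Continuing, y = -8/3 is a root, so (3·y + 8) divides it; the quotient is y**2 + 7·y + 36.
The quadratic y**2 + 7·y + 36 has discriminant -95 < 0 and is irreducible over ℤ.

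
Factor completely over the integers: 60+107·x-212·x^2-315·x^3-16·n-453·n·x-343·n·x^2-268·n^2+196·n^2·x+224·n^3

(4·n-5·x-4)·(7·n+7·x+3)·(8·n+9·x-5)

Group: 4·n·(56·n^2+119·n·x-11·n+63·x^2-8·x-15) + (-5·x-4)·(56·n^2+119·n·x-11·n+63·x^2-8·x-15); both groups contain (56·n^2+119·n·x-11·n+63·x^2-8·x-15), so (4·n-5·x-4) is a factor with cofactor 56·n^2+119·n·x-11·n+63·x^2-8·x-15.
The cofactor groups again: 56·n^2+119·n·x-11·n+63·x^2-8·x-15 = 8·n·(7·n+7·x+3) + (9·x-5)·(7·n+7·x+3); both groups contain (7·n+7·x+3), giving (8·n+9·x-5)·(7·n+7·x+3).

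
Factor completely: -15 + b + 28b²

Need a pair with product 28·(-15) = -420 and sum 1: that's 21 and -20.
Split the middle term: 28b² + 21b - 20b - 15 = 7b(4b + 3) - 5(4b + 3).

(4b + 3)(7b - 5)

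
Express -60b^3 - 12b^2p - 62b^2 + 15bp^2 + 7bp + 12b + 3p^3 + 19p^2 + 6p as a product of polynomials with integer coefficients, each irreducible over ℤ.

-(2b + p)(5b + p + 6)(6b - 3p - 1)

Group: 2b(-30b^2 + 9bp - 31b + 3p^2 + 19p + 6) + p(-30b^2 + 9bp - 31b + 3p^2 + 19p + 6); both groups contain (-30b^2 + 9bp - 31b + 3p^2 + 19p + 6), so (2b + p) is a factor with cofactor -30b^2 + 9bp - 31b + 3p^2 + 19p + 6.
The cofactor groups again: -30b^2 + 9bp - 31b + 3p^2 + 19p + 6 = -5b(6b - 3p - 1) + (-p - 6)(6b - 3p - 1); both groups contain (6b - 3p - 1), giving -(5b + p + 6)(6b - 3p - 1).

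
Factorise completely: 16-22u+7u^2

(7u-8)(u-2)

Need a pair with product 7·16 = 112 and sum -22: that's -8 and -14.
Split the middle term: 7u^2-8u - 14u+16 = u(7u-8) - 2(7u-8).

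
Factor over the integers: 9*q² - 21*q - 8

(3*q + 1)*(3*q - 8)

Need a pair with product 9·(-8) = -72 and sum -21: that's -24 and 3.
Split the middle term: 9*q² - 24*q + 3*q - 8 = 3*q*(3*q - 8) + (3*q - 8).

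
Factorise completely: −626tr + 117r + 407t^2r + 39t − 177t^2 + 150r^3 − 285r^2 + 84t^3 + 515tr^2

Group: 7t(12t^2 + 41tr − 3t + 15r^2 − 9r) + (10r − 13)(12t^2 + 41tr − 3t + 15r^2 − 9r); both groups contain (12t^2 + 41tr − 3t + 15r^2 − 9r), so (7t + 10r − 13) is a factor with cofactor 12t^2 + 41tr − 3t + 15r^2 − 9r.
The cofactor groups again: 12t^2 + 41tr − 3t + 15r^2 − 9r = t(12t + 5r − 3) + 3r(12t + 5r − 3); both groups contain (12t + 5r − 3), giving (t + 3r)(12t + 5r − 3).

(7t + 10r − 13)(t + 3r)(12t + 5r − 3)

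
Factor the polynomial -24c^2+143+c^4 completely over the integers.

(c^2-11)(c^2-13)

Substitute u = c^2 to get a quadratic in u, then factor.
c^2-11 is irreducible over ℤ (11 is not a perfect square).
c^2-13 is irreducible over ℤ (13 is not a perfect square).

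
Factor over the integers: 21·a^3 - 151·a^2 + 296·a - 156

Among the possible rational roots, a = 2 is a root, so (a - 2) divides it; the quotient is 21·a^2 - 109·a + 78.
The remaining quadratic factors as (7·a - 6)(3·a - 13).

(3·a - 13)·(7·a - 6)·(a - 2)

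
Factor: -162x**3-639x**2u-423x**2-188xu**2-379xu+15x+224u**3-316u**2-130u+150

-(9x-4u+6)(2x+7u+5)(9x+8u-5)

Group: 9x(-18x**2-79xu-35x-56u**2-5u+25) + (-4u+6)(-18x**2-79xu-35x-56u**2-5u+25); both groups contain (-18x**2-79xu-35x-56u**2-5u+25), so (9x-4u+6) is a factor with cofactor -18x**2-79xu-35x-56u**2-5u+25.
The cofactor groups again: -18x**2-79xu-35x-56u**2-5u+25 = -2x(9x+8u-5) + (-7u-5)(9x+8u-5); both groups contain (9x+8u-5), giving -(2x+7u+5)(9x+8u-5).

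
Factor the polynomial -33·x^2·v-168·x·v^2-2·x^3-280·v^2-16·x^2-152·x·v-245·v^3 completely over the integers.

Group: 2·x·(-x^2-14·x·v-8·x-49·v^2-56·v) + 5·v·(-x^2-14·x·v-8·x-49·v^2-56·v); both groups contain (-x^2-14·x·v-8·x-49·v^2-56·v), so (2·x+5·v) is a factor with cofactor -x^2-14·x·v-8·x-49·v^2-56·v.
The cofactor groups again: -x^2-14·x·v-8·x-49·v^2-56·v = -x·(x+7·v) + (-7·v-8)·(x+7·v); both groups contain (x+7·v), giving -(x+7·v+8)·(x+7·v).

-(2·x+5·v)·(x+7·v)·(x+7·v+8)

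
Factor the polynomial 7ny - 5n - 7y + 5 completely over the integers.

Group as (7ny - 5n) + (-7y + 5) = n(7y - 5) - (7y - 5).
Both groups share the factor (7y - 5).

(7y - 5)(n - 1)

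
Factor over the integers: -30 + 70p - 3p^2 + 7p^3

Group as (7p^3 + 70p) + (-3p^2 - 30) = 7p(p^2 + 10) - 3(p^2 + 10).
Both groups share the factor (p^2 + 10).

(7p - 3)(p^2 + 10)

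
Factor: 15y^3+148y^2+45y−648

Among the possible rational roots, y = −8/3 is a root, so (3y+8) is a factor; dividing leaves 5y^2+36y−81.
The remaining quadratic factors as (y+9)(5y−9).

(3y+8)(5y−9)(y+9)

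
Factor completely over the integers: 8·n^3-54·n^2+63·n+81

Among the possible rational roots, n = 3 is a root, so (n-3) divides it; the quotient is 8·n^2-30·n-27.
The remaining quadratic factors as (2·n-9)(4·n+3).

(2·n-9)·(4·n+3)·(n-3)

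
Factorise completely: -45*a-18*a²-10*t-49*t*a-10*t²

Group: -5*t*(2*t+9*a) + (-2*a-5)*(2*t+9*a); both groups contain (2*t+9*a).

-(5*t+2*a+5)*(2*t+9*a)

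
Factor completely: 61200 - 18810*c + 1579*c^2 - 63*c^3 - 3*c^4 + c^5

By the rational root theorem, c = 5 is a root, so (c - 5) is a factor; dividing leaves c^4 + 2*c^3 - 53*c^2 + 1314*c - 12240.
Next, c = -15 is a root, giving the factor (c + 15) and quotient c^3 - 13*c^2 + 142*c - 816.
Next, c = 8 is a root, so (c - 8) divides it; the quotient is c^2 - 5*c + 102.
The quadratic c^2 - 5*c + 102 has discriminant -383 < 0 and is irreducible over ℤ.

(c + 15)*(c - 5)*(c - 8)*(c^2 - 5*c + 102)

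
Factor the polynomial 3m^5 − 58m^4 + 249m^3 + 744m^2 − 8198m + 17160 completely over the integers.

Testing divisors of the constant over divisors of the leading coefficient, m = 12 is a root, so (m − 12) divides it; the quotient is 3m^4 − 22m^3 − 15m^2 + 564m − 1430.
Next, m = −5 is a root, so (m + 5) is a factor; dividing leaves 3m^3 − 37m^2 + 170m − 286.
Then m = 13/3 is a root, giving the factor (3m − 13) and quotient m^2 − 8m + 22.
The quadratic m^2 − 8m + 22 has discriminant −24 < 0 and is irreducible over ℤ.

(3m − 13)(m + 5)(m − 12)(m^2 − 8m + 22)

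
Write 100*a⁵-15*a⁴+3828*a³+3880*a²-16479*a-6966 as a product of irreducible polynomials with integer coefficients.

Trying the rational-root candidates, a = -2/5 is a root, giving the factor (5*a+2) and quotient 20*a⁴-11*a³+770*a²+468*a-3483.
Then a = -9/4 is a root, giving the factor (4*a+9) and quotient 5*a³-14*a²+224*a-387.
Next, a = 9/5 is a root, so (5*a-9) divides it; the quotient is a²-a+43.
The quadratic a²-a+43 has discriminant -171 < 0 and is irreducible over ℤ.

(4*a+9)*(5*a+2)*(5*a-9)*(a²-a+43)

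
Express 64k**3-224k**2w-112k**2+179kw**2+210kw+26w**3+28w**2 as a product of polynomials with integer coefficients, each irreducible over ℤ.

Group: 8k(8k**2-29kw-14k+26w**2+28w) + w(8k**2-29kw-14k+26w**2+28w); both groups contain (8k**2-29kw-14k+26w**2+28w), so (8k+w) is a factor with cofactor 8k**2-29kw-14k+26w**2+28w.
The cofactor groups again: 8k**2-29kw-14k+26w**2+28w = k(8k-13w-14) - 2w(8k-13w-14); both groups contain (8k-13w-14), giving (k-2w)(8k-13w-14).

(8k+w)(8k-13w-14)(k-2w)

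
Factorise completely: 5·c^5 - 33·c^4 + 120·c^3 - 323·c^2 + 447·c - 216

(5·c - 8)·(c - 1)·(c - 3)·(c^2 - c + 9)

Trying the rational-root candidates, c = 8/5 is a root, giving the factor (5·c - 8) and quotient c^4 - 5·c^3 + 16·c^2 - 39·c + 27.
Continuing, c = 1 is a root, so (c - 1) is a factor; dividing leaves c^3 - 4·c^2 + 12·c - 27.
Then c = 3 is a root, so (c - 3) is a factor; dividing leaves c^2 - c + 9.
The quadratic c^2 - c + 9 has discriminant -35 < 0 and is irreducible over ℤ.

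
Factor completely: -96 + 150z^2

Every term has a factor of 6. Then 25z^2 - 16 = (5z)² − (4)².

6(5z + 4)(5z - 4)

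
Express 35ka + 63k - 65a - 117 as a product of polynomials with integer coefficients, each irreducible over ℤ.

(5a + 9)(7k - 13)

Group as (35ka + 63k) + (-65a - 117) = 7k(5a + 9) - 13(5a + 9).
Both groups share the factor (5a + 9).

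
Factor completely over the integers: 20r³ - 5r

Factor out 5r, leaving 4r² - 1, which is a difference of two squares.

5r(2r + 1)(2r - 1)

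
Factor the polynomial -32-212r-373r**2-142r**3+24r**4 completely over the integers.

(2r+1)(3r+4)(4r+1)(r-8)

By the rational root theorem, r = -1/2 is a root, so (2r+1) divides it; the quotient is 12r**3-77r**2-148r-32.
Continuing, r = -1/4 is a root, giving the factor (4r+1) and quotient 3r**2-20r-32.
The remaining quadratic factors as (r-8)(3r+4).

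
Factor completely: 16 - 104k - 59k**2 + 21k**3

Testing divisors of the constant over divisors of the leading coefficient, k = 4 is a root, so (k - 4) divides it; the quotient is 21k**2 + 25k - 4.
The remaining quadratic factors as (7k - 1)(3k + 4).

(3k + 4)(7k - 1)(k - 4)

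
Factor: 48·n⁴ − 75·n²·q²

3·n²·(4·n + 5·q)·(4·n − 5·q)

Factor out 3·n², leaving 16·n² − 25·q², which is a difference of two squares.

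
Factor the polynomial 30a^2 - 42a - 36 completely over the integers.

6(5a + 3)(a - 2)

Pull out the common factor 6, then factor the remaining trinomial.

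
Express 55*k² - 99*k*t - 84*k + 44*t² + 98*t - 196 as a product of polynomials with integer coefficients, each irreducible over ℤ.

Group: 5*k*(11*k - 11*t + 14) + (-4*t - 14)*(11*k - 11*t + 14); both groups contain (11*k - 11*t + 14).

(11*k - 11*t + 14)*(5*k - 4*t - 14)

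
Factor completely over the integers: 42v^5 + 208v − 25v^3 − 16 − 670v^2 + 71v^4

(6v − 1)(7v − 1)(v − 2)(v^2 + 4v + 8)

Trying the rational-root candidates, v = 1/6 is a root, giving the factor (6v − 1) and quotient 7v^4 + 13v^3 − 2v^2 − 112v + 16.
Next, v = 2 is a root, giving the factor (v − 2) and quotient 7v^3 + 27v^2 + 52v − 8.
Then v = 1/7 is a root, giving the factor (7v − 1) and quotient v^2 + 4v + 8.
The quadratic v^2 + 4v + 8 has discriminant −16 < 0 and is irreducible over ℤ.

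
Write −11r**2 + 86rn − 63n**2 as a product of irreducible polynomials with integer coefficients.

−(r − 7n)(11r − 9n)

Group: −11r(r − 7n) + 9n(r − 7n); both groups contain (r − 7n).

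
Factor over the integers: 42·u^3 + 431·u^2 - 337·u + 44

(6·u - 1)·(7·u - 4)·(u + 11)

Among the possible rational roots, u = 1/6 is a root, giving the factor (6·u - 1) and quotient 7·u^2 + 73·u - 44.
The remaining quadratic factors as (7·u - 4)(u + 11).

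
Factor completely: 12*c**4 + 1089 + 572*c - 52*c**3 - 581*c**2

By the rational root theorem, c = -1 is a root, so (c + 1) divides it; the quotient is 12*c**3 - 64*c**2 - 517*c + 1089.
Then c = 9 is a root, giving the factor (c - 9) and quotient 12*c**2 + 44*c - 121.
The remaining quadratic factors as (2*c + 11)(6*c - 11).

(2*c + 11)*(6*c - 11)*(c + 1)*(c - 9)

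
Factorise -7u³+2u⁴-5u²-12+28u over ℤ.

By the rational root theorem, u = -2 is a root, so (u+2) is a factor; dividing leaves 2u³-11u²+17u-6.
Next, u = 1/2 is a root, giving the factor (2u-1) and quotient u²-5u+6.
The remaining quadratic factors as (u-2)(u-3).

(2u-1)(u+2)(u-2)(u-3)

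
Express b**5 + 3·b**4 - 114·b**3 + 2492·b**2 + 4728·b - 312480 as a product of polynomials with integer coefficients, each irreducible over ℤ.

(b + 12)·(b + 14)·(b - 10)·(b**2 - 13·b + 186)

Testing divisors of the constant over divisors of the leading coefficient, b = 10 is a root, giving the factor (b - 10) and quotient b**4 + 13·b**3 + 16·b**2 + 2652·b + 31248.
Next, b = -12 is a root, so (b + 12) divides it; the quotient is b**3 + b**2 + 4·b + 2604.
Then b = -14 is a root, so (b + 14) is a factor; dividing leaves b**2 - 13·b + 186.
The quadratic b**2 - 13·b + 186 has discriminant -575 < 0 and is irreducible over ℤ.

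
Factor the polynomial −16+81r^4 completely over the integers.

(3r+2)(3r−2)(9r^2+4)

Write as (9r^2)² − (4)², then factor 9r^2−4 once more.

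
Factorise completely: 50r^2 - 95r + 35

Pull out the common factor 5, then factor the remaining trinomial.

5(2r - 1)(5r - 7)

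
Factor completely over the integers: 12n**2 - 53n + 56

Need a pair with product 12·56 = 672 and sum -53: that's -32 and -21.
Split the middle term: 12n**2 - 32n - 21n + 56 = 4n(3n - 8) - 7(3n - 8).

(3n - 8)(4n - 7)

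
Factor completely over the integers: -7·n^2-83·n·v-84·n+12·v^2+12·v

-(7·n-v)·(n+12·v+12)

Group: -7·n·(n+12·v+12) + v·(n+12·v+12); both groups contain (n+12·v+12).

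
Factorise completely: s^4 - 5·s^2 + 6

Substitute u = s^2 to get a quadratic in u, then factor.
s^2 - 3 is irreducible over ℤ (3 is not a perfect square).
s^2 - 2 is irreducible over ℤ (2 is not a perfect square).

(s^2 - 2)·(s^2 - 3)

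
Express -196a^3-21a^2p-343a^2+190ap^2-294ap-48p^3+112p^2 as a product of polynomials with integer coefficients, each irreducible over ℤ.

Group: 7a(-28a^2+29ap-49a-6p^2+14p) + 8p(-28a^2+29ap-49a-6p^2+14p); both groups contain (-28a^2+29ap-49a-6p^2+14p), so (7a+8p) is a factor with cofactor -28a^2+29ap-49a-6p^2+14p.
The cofactor groups again: -28a^2+29ap-49a-6p^2+14p = -4a(7a-2p) + (3p-7)(7a-2p); both groups contain (7a-2p), giving -(4a-3p+7)(7a-2p).

-(4a-3p+7)(7a+8p)(7a-2p)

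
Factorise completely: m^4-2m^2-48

Substitute u = m^2 to get a quadratic in u, then factor.
m^2-8 is irreducible over ℤ (8 is not a perfect square).
m^2+6 is irreducible over ℤ (always positive, so no real roots).

(m^2+6)(m^2-8)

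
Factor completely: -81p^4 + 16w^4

(2w - 3p)(2w + 3p)(4w^2 + 9p^2)

Write as (4w^2)² − (9p^2)², then factor 4w^2 - 9p^2 once more.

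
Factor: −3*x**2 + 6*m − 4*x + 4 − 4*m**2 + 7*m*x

Group: −4*m*(m − x − 2) + (3*x − 2)*(m − x − 2); both groups contain (m − x − 2).

−(4*m − 3*x + 2)*(m − x − 2)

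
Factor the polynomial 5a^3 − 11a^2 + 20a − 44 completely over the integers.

Group as (5a^3 + 20a) + (−11a^2 − 44) = 5a(a^2 + 4) − 11(a^2 + 4).
Both groups share the factor (a^2 + 4).

(5a − 11)(a^2 + 4)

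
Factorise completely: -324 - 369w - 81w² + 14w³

Testing divisors of the constant over divisors of the leading coefficient, w = 9 is a root, so (w - 9) divides it; the quotient is 14w² + 45w + 36.
The remaining quadratic factors as (2w + 3)(7w + 12).

(2w + 3)(7w + 12)(w - 9)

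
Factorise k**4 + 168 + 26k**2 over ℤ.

(k**2 + 12)(k**2 + 14)

Substitute u = k**2 to get a quadratic in u, then factor.
k**2 + 14 is irreducible over ℤ (always positive, so no real roots).
k**2 + 12 is irreducible over ℤ (always positive, so no real roots).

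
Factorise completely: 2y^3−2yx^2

2y(y−x)(y+x)

Factor out 2y, leaving y^2−x^2, which is a difference of two squares.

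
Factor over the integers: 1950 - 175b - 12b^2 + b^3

By the rational root theorem, b = 10 is a root, giving the factor (b - 10) and quotient b^2 - 2b - 195.
The remaining quadratic factors as (b + 13)(b - 15).

(b + 13)(b - 10)(b - 15)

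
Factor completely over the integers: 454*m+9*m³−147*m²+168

(3*m+1)*(3*m−14)*(m−12)

Testing divisors of the constant over divisors of the leading coefficient, m = 14/3 is a root, so (3*m−14) is a factor; dividing leaves 3*m²−35*m−12.
The remaining quadratic factors as (3*m+1)(m−12).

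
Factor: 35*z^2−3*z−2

(5*z+1)*(7*z−2)

Need a pair with product 35·(−2) = −70 and sum −3: that's −10 and 7.
Split the middle term: 35*z^2−10*z + 7*z−2 = 5*z*(7*z−2) + (7*z−2).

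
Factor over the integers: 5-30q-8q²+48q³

(6q-1)(8q²-5)

Group as (48q³-30q) + (-8q²+5) = 6q(8q²-5) - (8q²-5).
Both groups share the factor (8q²-5).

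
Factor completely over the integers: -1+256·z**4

Difference of squares twice: with A = 4·z and B = 1, A⁴ − B⁴ = (A² − B²)(A² + B²), and A² − B² factors again.

(4·z+1)·(4·z-1)·(16·z**2+1)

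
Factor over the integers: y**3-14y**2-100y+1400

By the rational root theorem, y = 10 is a root, so (y-10) is a factor; dividing leaves y**2-4y-140.
The remaining quadratic factors as (y-14)(y+10).

(y+10)(y-10)(y-14)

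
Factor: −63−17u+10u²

(2u−7)(5u+9)

Need a pair with product 10·(−63) = −630 and sum −17: that's 18 and −35.
Split the middle term: 10u²+18u − 35u−63 = 2u(5u+9) − 7(5u+9).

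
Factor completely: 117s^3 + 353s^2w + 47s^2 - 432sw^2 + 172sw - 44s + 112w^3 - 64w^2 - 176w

Group: 13s(9s^2 + 32sw - 4s - 16w^2 - 16w) + (-7w + 11)(9s^2 + 32sw - 4s - 16w^2 - 16w); both groups contain (9s^2 + 32sw - 4s - 16w^2 - 16w), so (13s - 7w + 11) is a factor with cofactor 9s^2 + 32sw - 4s - 16w^2 - 16w.
The cofactor groups again: 9s^2 + 32sw - 4s - 16w^2 - 16w = s(9s - 4w - 4) + 4w(9s - 4w - 4); both groups contain (9s - 4w - 4), giving (s + 4w)(9s - 4w - 4).

(13s - 7w + 11)(9s - 4w - 4)(s + 4w)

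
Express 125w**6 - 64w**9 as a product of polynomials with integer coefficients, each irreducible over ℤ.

-w**6(4w - 5)(16w**2 + 20w + 25)

Pull out the common factor w**6, leaving -64w**3 + 125.
Recognize a difference of cubes with the parts 5 and 4w.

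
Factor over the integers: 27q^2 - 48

3(3q + 4)(3q - 4)

Pull out the common factor 3; 9q^2 - 16 is a difference of squares.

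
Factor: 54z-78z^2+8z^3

Pull out the common factor 2z, then factor the remaining trinomial.

2z(4z-3)(z-9)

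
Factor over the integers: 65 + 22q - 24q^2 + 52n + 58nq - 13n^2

-(13n - 6q + 13)(n - 4q - 5)

Group: -13n(n - 4q - 5) + (6q - 13)(n - 4q - 5); both groups contain (n - 4q - 5).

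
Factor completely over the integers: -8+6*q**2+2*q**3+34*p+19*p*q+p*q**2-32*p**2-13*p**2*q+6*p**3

(2*p-q-2)*(3*p+q-1)*(p-2*q-4)

Group: p*(6*p**2-p*q-8*p-q**2-q+2) + (-2*q-4)*(6*p**2-p*q-8*p-q**2-q+2); both groups contain (6*p**2-p*q-8*p-q**2-q+2), so (p-2*q-4) is a factor with cofactor 6*p**2-p*q-8*p-q**2-q+2.
The cofactor groups again: 6*p**2-p*q-8*p-q**2-q+2 = 3*p*(2*p-q-2) + (q-1)*(2*p-q-2); both groups contain (2*p-q-2), giving (3*p+q-1)*(2*p-q-2).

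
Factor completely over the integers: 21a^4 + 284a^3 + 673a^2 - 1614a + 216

(3a - 4)(7a - 1)(a + 6)(a + 9)

Trying the rational-root candidates, a = 4/3 is a root, so (3a - 4) divides it; the quotient is 7a^3 + 104a^2 + 363a - 54.
Next, a = -6 is a root, so (a + 6) divides it; the quotient is 7a^2 + 62a - 9.
The remaining quadratic factors as (7a - 1)(a + 9).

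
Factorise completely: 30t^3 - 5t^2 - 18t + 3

Group as (30t^3 - 18t) + (-5t^2 + 3) = 6t(5t^2 - 3) - (5t^2 - 3).
Both groups share the factor (5t^2 - 3).

(6t - 1)(5t^2 - 3)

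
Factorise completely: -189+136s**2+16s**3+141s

By the rational root theorem, s = -7 is a root, so (s+7) is a factor; dividing leaves 16s**2+24s-27.
The remaining quadratic factors as (4s-3)(4s+9).

(4s+9)(4s-3)(s+7)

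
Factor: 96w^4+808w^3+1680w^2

8w^2(3w+14)(4w+15)

Pull out the common factor 8w^2, then factor the remaining trinomial.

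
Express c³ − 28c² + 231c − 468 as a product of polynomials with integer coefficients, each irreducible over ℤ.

By the rational root theorem, c = 3 is a root, giving the factor (c − 3) and quotient c² − 25c + 156.
The remaining quadratic factors as (c − 12)(c − 13).

(c − 12)(c − 13)(c − 3)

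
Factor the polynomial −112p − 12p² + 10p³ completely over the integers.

2p(5p + 14)(p − 4)

Pull out the common factor 2p, then factor the remaining trinomial.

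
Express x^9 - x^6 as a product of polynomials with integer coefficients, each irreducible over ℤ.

Factor out x^6 first: what remains is x^3 - 1.
Recognize a difference of cubes with the parts x and 1.

x^6·(x - 1)·(x^2 + x + 1)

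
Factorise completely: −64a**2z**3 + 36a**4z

Factor out 4a**2z, leaving 9a**2 − 16z**2, which is a difference of two squares.

4a**2z(3a + 4z)(3a − 4z)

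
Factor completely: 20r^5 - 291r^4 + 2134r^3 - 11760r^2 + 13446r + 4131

Trying the rational-root candidates, r = 9/5 is a root, giving the factor (5r - 9) and quotient 4r^4 - 51r^3 + 335r^2 - 1749r - 459.
Then r = 9 is a root, so (r - 9) divides it; the quotient is 4r^3 - 15r^2 + 200r + 51.
Next, r = -1/4 is a root, so (4r + 1) divides it; the quotient is r^2 - 4r + 51.
The quadratic r^2 - 4r + 51 has discriminant -188 < 0 and is irreducible over ℤ.

(4r + 1)(5r - 9)(r - 9)(r^2 - 4r + 51)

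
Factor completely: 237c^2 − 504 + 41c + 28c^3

(4c + 7)(7c − 9)(c + 8)

By the rational root theorem, c = 9/7 is a root, so (7c − 9) divides it; the quotient is 4c^2 + 39c + 56.
The remaining quadratic factors as (4c + 7)(c + 8).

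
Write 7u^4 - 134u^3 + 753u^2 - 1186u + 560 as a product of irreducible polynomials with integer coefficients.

(7u - 8)(u - 1)(u - 10)(u - 7)

Among the possible rational roots, u = 8/7 is a root, so (7u - 8) divides it; the quotient is u^3 - 18u^2 + 87u - 70.
Next, u = 1 is a root, giving the factor (u - 1) and quotient u^2 - 17u + 70.
The remaining quadratic factors as (u - 7)(u - 10).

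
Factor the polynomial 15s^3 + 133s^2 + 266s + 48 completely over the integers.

Among the possible rational roots, s = -8/3 is a root, giving the factor (3s + 8) and quotient 5s^2 + 31s + 6.
The remaining quadratic factors as (5s + 1)(s + 6).

(3s + 8)(5s + 1)(s + 6)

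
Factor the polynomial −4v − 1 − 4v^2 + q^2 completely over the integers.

Group: q(q − 2v − 1) + (2v + 1)(q − 2v − 1); both groups contain (q − 2v − 1).

(q + 2v + 1)(q − 2v − 1)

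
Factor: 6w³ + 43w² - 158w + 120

(2w - 3)(3w - 4)(w + 10)

Among the possible rational roots, w = -10 is a root, so (w + 10) divides it; the quotient is 6w² - 17w + 12.
The remaining quadratic factors as (2w - 3)(3w - 4).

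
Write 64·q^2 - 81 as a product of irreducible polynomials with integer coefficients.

Need a pair with product 64·(-81) = -5184 and sum 0: that's 72 and -72.
Split the middle term: 64·q^2 + 72·q - 72·q - 81 = 8·q·(8·q + 9) - 9·(8·q + 9).

(8·q + 9)·(8·q - 9)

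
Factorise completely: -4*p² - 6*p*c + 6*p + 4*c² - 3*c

-(2*p - c)*(2*p + 4*c - 3)

Group: -2*p*(2*p + 4*c - 3) + c*(2*p + 4*c - 3); both groups contain (2*p + 4*c - 3).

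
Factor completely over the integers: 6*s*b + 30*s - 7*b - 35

(6*s - 7)*(b + 5)

Group as (6*s*b + 30*s) + (-7*b - 35) = 6*s*(b + 5) - 7*(b + 5).
Both groups share the factor (b + 5).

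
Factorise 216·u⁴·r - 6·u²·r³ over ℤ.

Factor out 6·u²·r, leaving 36·u² - r², which is a difference of two squares.

6·r·u²·(6·u - r)·(6·u + r)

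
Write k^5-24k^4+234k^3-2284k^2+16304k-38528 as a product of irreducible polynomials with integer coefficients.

Testing divisors of the constant over divisors of the leading coefficient, k = 8 is a root, so (k-8) is a factor; dividing leaves k^4-16k^3+106k^2-1436k+4816.
Then k = 14 is a root, so (k-14) divides it; the quotient is k^3-2k^2+78k-344.
Next, k = 4 is a root, so (k-4) is a factor; dividing leaves k^2+2k+86.
The quadratic k^2+2k+86 has discriminant -340 < 0 and is irreducible over ℤ.

(k-14)(k-4)(k-8)(k^2+2k+86)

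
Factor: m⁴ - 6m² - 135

(m² + 9)(m² - 15)

Substitute u = m² to get a quadratic in u, then factor.
m² - 15 is irreducible over ℤ (15 is not a perfect square).
m² + 9 is irreducible over ℤ (sum of squares).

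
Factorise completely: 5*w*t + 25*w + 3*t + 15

Group as (5*w*t + 25*w) + (3*t + 15) = 5*w*(t + 5) + 3*(t + 5).
Both groups share the factor (t + 5).

(5*w + 3)*(t + 5)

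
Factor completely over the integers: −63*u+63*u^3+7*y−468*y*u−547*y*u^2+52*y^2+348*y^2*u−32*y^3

−(4*y−7*u−7)*(y−9*u)*(8*y−u+1)

Group: 8*y*(−4*y^2+43*y*u+7*y−63*u^2−63*u) + (−u+1)*(−4*y^2+43*y*u+7*y−63*u^2−63*u); both groups contain (−4*y^2+43*y*u+7*y−63*u^2−63*u), so (8*y−u+1) is a factor with cofactor −4*y^2+43*y*u+7*y−63*u^2−63*u.
The cofactor groups again: −4*y^2+43*y*u+7*y−63*u^2−63*u = −y*(4*y−7*u−7) + 9*u*(4*y−7*u−7); both groups contain (4*y−7*u−7), giving −(y−9*u)*(4*y−7*u−7).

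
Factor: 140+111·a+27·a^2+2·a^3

(2·a+5)·(a+4)·(a+7)

By the rational root theorem, a = -4 is a root, giving the factor (a+4) and quotient 2·a^2+19·a+35.
The remaining quadratic factors as (2·a+5)(a+7).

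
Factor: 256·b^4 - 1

Write as (16·b^2)² − (1)², then factor 16·b^2 - 1 once more.

(4·b + 1)·(4·b - 1)·(16·b^2 + 1)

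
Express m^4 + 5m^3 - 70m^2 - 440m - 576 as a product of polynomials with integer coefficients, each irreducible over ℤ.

Testing divisors of the constant over divisors of the leading coefficient, m = -8 is a root, giving the factor (m + 8) and quotient m^3 - 3m^2 - 46m - 72.
Next, m = -2 is a root, giving the factor (m + 2) and quotient m^2 - 5m - 36.
The remaining quadratic factors as (m + 4)(m - 9).

(m + 2)(m + 4)(m + 8)(m - 9)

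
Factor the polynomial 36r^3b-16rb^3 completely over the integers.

4br(3r-2b)(3r+2b)

Every term has a factor of 4rb. Then 9r^2-4b^2 = (3r)² − (2b)².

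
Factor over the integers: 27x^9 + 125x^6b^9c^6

Pull out the common factor x^6, leaving 27x^3 + 125b^9c^6.
Recognize a sum of cubes with the parts 3x and 5b^3c^2.

x^6(3x + 5b^3c^2)(9x^2 - 15xb^3c^2 + 25b^6c^4)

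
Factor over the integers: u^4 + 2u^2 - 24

Substitute w = u^2 to get a quadratic in w, then factor.
u^2 - 4 is a difference of squares.
u^2 + 6 is irreducible over ℤ (always positive, so no real roots).

(u + 2)(u - 2)(u^2 + 6)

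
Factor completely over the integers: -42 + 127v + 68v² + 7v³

(7v - 2)(v + 3)(v + 7)

Trying the rational-root candidates, v = -7 is a root, so (v + 7) is a factor; dividing leaves 7v² + 19v - 6.
The remaining quadratic factors as (7v - 2)(v + 3).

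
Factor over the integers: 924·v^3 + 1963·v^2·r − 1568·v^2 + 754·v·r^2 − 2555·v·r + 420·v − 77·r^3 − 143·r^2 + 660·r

Group: 11·v·(84·v^2 + 125·v·r − 28·v − 11·r^2 − 44·r) + (7·r − 15)·(84·v^2 + 125·v·r − 28·v − 11·r^2 − 44·r); both groups contain (84·v^2 + 125·v·r − 28·v − 11·r^2 − 44·r), so (11·v + 7·r − 15) is a factor with cofactor 84·v^2 + 125·v·r − 28·v − 11·r^2 − 44·r.
The cofactor groups again: 84·v^2 + 125·v·r − 28·v − 11·r^2 − 44·r = 12·v·(7·v + 11·r) + (−r − 4)·(7·v + 11·r); both groups contain (7·v + 11·r), giving (12·v − r − 4)·(7·v + 11·r).

(12·v − r − 4)·(7·v + 11·r)·(11·v + 7·r − 15)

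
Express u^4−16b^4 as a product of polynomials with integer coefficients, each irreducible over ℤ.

(u−2b)(u+2b)(u^2+4b^2)

(u)⁴ − (2b)⁴ = ((u)² − (2b)²)((u)² + (2b)²); the first factor splits again, the second (u^2+4b^2) is irreducible.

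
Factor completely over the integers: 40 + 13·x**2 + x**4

Substitute u = x**2 to get a quadratic in u, then factor.
x**2 + 5 is irreducible over ℤ (always positive, so no real roots).
x**2 + 8 is irreducible over ℤ (always positive, so no real roots).

(x**2 + 5)·(x**2 + 8)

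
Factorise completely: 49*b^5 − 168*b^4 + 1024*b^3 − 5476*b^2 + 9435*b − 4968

Among the possible rational roots, b = 3 is a root, so (b − 3) divides it; the quotient is 49*b^4 − 21*b^3 + 961*b^2 − 2593*b + 1656.
Next, b = 8/7 is a root, giving the factor (7*b − 8) and quotient 7*b^3 + 5*b^2 + 143*b − 207.
Next, b = 9/7 is a root, giving the factor (7*b − 9) and quotient b^2 + 2*b + 23.
The quadratic b^2 + 2*b + 23 has discriminant −88 < 0 and is irreducible over ℤ.

(7*b − 8)*(7*b − 9)*(b − 3)*(b^2 + 2*b + 23)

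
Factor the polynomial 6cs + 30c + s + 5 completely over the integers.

(6c + 1)(s + 5)

Group as (6cs + 30c) + (s + 5) = 6c(s + 5) + (s + 5).
Both groups share the factor (s + 5).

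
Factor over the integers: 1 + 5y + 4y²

(4y + 1)(y + 1)

Need a pair with product 4·1 = 4 and sum 5: that's 1 and 4.
Split the middle term: 4y² + y + 4y + 1 = y(4y + 1) + (4y + 1).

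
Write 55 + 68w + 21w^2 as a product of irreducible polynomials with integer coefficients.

Need a pair with product 21·55 = 1155 and sum 68: that's 33 and 35.
Split the middle term: 21w^2 + 33w + 35w + 55 = 3w(7w + 11) + 5(7w + 11).

(3w + 5)(7w + 11)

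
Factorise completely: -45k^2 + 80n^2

Factor out 5, leaving 16n^2 - 9k^2, which is a difference of two squares.

5(4n - 3k)(4n + 3k)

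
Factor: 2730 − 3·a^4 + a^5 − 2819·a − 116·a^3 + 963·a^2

(a + 13)·(a − 2)·(a − 7)·(a^2 − 7·a + 15)

Testing divisors of the constant over divisors of the leading coefficient, a = 7 is a root, so (a − 7) is a factor; dividing leaves a^4 + 4·a^3 − 88·a^2 + 347·a − 390.
Next, a = −13 is a root, so (a + 13) divides it; the quotient is a^3 − 9·a^2 + 29·a − 30.
Continuing, a = 2 is a root, so (a − 2) is a factor; dividing leaves a^2 − 7·a + 15.
The quadratic a^2 − 7·a + 15 has discriminant −11 < 0 and is irreducible over ℤ.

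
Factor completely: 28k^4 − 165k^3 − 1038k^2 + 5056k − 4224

(4k − 11)(7k − 8)(k + 6)(k − 8)

Among the possible rational roots, k = −6 is a root, so (k + 6) divides it; the quotient is 28k^3 − 333k^2 + 960k − 704.
Next, k = 8 is a root, so (k − 8) divides it; the quotient is 28k^2 − 109k + 88.
The remaining quadratic factors as (4k − 11)(7k − 8).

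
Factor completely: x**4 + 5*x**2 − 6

Substitute u = x**2 to get a quadratic in u, then factor.
x**2 + 6 is irreducible over ℤ (always positive, so no real roots).
x**2 − 1 is a difference of squares.

(x + 1)*(x − 1)*(x**2 + 6)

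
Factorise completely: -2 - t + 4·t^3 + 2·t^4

(t + 2)·(2·t^3 - 1)

Group as (2·t^4 - t) + (4·t^3 - 2) = t·(2·t^3 - 1) + 2·(2·t^3 - 1).
Both groups share the factor (2·t^3 - 1).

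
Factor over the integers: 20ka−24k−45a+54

(4k−9)(5a−6)

Group as (20ka−24k) + (−45a+54) = 4k(5a−6) − 9(5a−6).
Both groups share the factor (5a−6).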